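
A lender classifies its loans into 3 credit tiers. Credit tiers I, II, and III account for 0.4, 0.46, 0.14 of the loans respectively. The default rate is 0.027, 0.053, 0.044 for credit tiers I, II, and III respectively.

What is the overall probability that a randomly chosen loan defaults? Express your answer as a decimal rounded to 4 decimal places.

Summing over the partition,
P(D) = P(D|I)·P(I) + P(D|II)·P(II) + P(D|III)·P(III)
      = 0.027·0.4 + 0.053·0.46 + 0.044·0.14
      = 0.0108 + 0.02438 + 0.00616 = 0.04134

P(D) ≈ 0.0413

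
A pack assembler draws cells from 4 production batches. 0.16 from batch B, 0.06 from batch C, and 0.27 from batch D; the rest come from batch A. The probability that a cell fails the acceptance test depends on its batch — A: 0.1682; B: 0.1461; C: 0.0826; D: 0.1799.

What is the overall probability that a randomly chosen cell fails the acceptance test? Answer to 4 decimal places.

0.1627

P(A) = 1 − (0.16 + 0.06 + 0.27) = 0.51.
P(F) = P(F|A)·P(A) + P(F|B)·P(B) + P(F|C)·P(C) + P(F|D)·P(D)
      = 0.1682·0.51 + 0.1461·0.16 + 0.0826·0.06 + 0.1799·0.27
      = 0.085782 + 0.023376 + 0.004956 + 0.048573 = 0.162687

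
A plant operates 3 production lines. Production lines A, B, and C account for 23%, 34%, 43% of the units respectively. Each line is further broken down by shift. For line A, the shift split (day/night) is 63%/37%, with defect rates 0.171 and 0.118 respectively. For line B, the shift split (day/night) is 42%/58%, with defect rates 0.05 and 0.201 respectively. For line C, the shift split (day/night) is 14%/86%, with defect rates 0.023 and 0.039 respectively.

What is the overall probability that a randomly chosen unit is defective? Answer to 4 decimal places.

0.0974

P(D|A) = 0.63·0.171 + 0.37·0.118 = 0.10773 + 0.04366 = 0.15139
P(D|B) = 0.42·0.05 + 0.58·0.201 = 0.021 + 0.11658 = 0.13758
P(D|C) = 0.14·0.023 + 0.86·0.039 = 0.00322 + 0.03354 = 0.03676
Then overall,
P(D) = 0.23·0.15139 + 0.34·0.13758 + 0.43·0.03676
      = 0.0348197 + 0.0467772 + 0.0158068 = 0.0974037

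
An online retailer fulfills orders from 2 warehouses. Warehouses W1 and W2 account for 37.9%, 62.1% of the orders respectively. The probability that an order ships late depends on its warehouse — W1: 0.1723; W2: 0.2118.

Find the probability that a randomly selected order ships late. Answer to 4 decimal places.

P(L) = P(L|W1)·P(W1) + P(L|W2)·P(W2)
      = 0.1723·0.379 + 0.2118·0.621
      = 0.0653017 + 0.1315278 = 0.1968295

0.1968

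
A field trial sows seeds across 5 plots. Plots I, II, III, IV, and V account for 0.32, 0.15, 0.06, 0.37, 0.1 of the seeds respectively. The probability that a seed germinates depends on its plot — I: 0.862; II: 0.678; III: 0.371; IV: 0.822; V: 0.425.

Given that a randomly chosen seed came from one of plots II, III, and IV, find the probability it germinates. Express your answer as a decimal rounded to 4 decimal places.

P(G|S) ≈ 0.7381

Let S = {II, III, IV}.
P(S) = 0.15 + 0.06 + 0.37 = 0.58.
P(G ∩ S) = 0.678·0.15 + 0.371·0.06 + 0.822·0.37 = 0.1017 + 0.02226 + 0.30414 = 0.4281.
P(G | S) = 0.4281 / 0.58 = 0.738103…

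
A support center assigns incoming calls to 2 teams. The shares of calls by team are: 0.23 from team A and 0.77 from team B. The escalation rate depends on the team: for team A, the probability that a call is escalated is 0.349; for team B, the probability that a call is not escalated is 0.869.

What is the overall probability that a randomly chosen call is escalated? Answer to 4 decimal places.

P(E|B) = 1 − 0.869 = 0.131.
P(E) = P(E|A)·P(A) + P(E|B)·P(B)
      = 0.349·0.23 + 0.131·0.77
      = 0.08027 + 0.10087 = 0.18114

P(E) ≈ 0.1811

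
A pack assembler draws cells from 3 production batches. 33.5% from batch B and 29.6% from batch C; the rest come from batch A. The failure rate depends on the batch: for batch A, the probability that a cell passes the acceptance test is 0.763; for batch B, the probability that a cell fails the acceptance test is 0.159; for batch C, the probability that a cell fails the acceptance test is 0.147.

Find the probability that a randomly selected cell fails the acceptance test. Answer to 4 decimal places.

P(A) = 1 − (0.335 + 0.296) = 0.369.
P(F|A) = 1 − 0.763 = 0.237.
Using total probability over the partition,
P(F) = P(F|A)·P(A) + P(F|B)·P(B) + P(F|C)·P(C)
      = 0.237·0.369 + 0.159·0.335 + 0.147·0.296
      = 0.087453 + 0.053265 + 0.043512 = 0.18423

P(F) ≈ 0.1842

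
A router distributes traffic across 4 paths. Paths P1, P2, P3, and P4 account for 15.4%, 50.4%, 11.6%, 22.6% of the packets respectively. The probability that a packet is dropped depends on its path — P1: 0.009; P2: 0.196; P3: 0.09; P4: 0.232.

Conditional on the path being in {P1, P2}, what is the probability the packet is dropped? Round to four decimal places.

Let S = {P1, P2}.
P(S) = 0.154 + 0.504 = 0.658.
P(L ∩ S) = 0.009·0.154 + 0.196·0.504 = 0.001386 + 0.098784 = 0.10017.
P(L | S) = 0.10017 / 0.658 = 0.152234…

0.1522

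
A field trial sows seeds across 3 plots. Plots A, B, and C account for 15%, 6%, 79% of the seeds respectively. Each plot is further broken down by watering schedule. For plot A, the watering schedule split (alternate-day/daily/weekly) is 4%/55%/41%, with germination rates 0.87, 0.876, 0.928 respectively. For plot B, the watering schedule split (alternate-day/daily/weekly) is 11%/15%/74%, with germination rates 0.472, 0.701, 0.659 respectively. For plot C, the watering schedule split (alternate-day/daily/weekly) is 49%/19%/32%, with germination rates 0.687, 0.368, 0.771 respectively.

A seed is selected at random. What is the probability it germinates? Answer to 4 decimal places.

P(G|A) = 0.04·0.87 + 0.55·0.876 + 0.41·0.928 = 0.0348 + 0.4818 + 0.38048 = 0.89708
P(G|B) = 0.11·0.472 + 0.15·0.701 + 0.74·0.659 = 0.05192 + 0.10515 + 0.48766 = 0.64473
P(G|C) = 0.49·0.687 + 0.19·0.368 + 0.32·0.771 = 0.33663 + 0.06992 + 0.24672 = 0.65327
By total probability over the outer partition,
P(G) = 0.15·0.89708 + 0.06·0.64473 + 0.79·0.65327
      = 0.134562 + 0.0386838 + 0.5160833 = 0.6893291

P(G) ≈ 0.6893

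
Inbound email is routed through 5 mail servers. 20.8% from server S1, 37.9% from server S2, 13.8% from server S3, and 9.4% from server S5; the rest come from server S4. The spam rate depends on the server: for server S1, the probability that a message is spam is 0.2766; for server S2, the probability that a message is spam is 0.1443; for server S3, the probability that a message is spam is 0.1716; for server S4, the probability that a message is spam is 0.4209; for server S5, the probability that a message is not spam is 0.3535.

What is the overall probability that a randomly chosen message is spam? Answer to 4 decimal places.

0.2729

P(S4) = 1 − (0.208 + 0.379 + 0.138 + 0.094) = 0.181.
P(S|S5) = 1 − 0.3535 = 0.6465.
By the law of total probability,
P(S) = P(S|S1)·P(S1) + P(S|S2)·P(S2) + P(S|S3)·P(S3) + P(S|S4)·P(S4) + P(S|S5)·P(S5)
      = 0.2766·0.208 + 0.1443·0.379 + 0.1716·0.138 + 0.4209·0.181 + 0.6465·0.094
      = 0.0575328 + 0.0546897 + 0.0236808 + 0.0761829 + 0.060771 = 0.2728572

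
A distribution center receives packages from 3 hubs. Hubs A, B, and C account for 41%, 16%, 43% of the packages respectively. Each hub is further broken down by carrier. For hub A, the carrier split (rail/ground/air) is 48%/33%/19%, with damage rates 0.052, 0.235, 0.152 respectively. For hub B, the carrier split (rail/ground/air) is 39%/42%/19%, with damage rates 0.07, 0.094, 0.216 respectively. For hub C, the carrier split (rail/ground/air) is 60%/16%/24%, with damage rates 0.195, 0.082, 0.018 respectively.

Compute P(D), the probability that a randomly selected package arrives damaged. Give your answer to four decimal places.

P(D|A) = 0.48·0.052 + 0.33·0.235 + 0.19·0.152 = 0.02496 + 0.07755 + 0.02888 = 0.13139
P(D|B) = 0.39·0.07 + 0.42·0.094 + 0.19·0.216 = 0.0273 + 0.03948 + 0.04104 = 0.10782
P(D|C) = 0.6·0.195 + 0.16·0.082 + 0.24·0.018 = 0.117 + 0.01312 + 0.00432 = 0.13444
By total probability over the outer partition,
P(D) = 0.41·0.13139 + 0.16·0.10782 + 0.43·0.13444
      = 0.0538699 + 0.0172512 + 0.0578092 = 0.1289303

P(D) ≈ 0.1289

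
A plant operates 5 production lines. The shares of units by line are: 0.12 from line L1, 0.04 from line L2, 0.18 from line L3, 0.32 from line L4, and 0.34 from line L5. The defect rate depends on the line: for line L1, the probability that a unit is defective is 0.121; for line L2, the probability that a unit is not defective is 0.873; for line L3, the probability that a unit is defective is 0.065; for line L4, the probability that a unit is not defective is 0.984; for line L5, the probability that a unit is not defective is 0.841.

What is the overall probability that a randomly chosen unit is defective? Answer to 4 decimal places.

P(D|L2) = 1 − 0.873 = 0.127.
P(D|L4) = 1 − 0.984 = 0.016.
P(D|L5) = 1 − 0.841 = 0.159.
P(D) = P(D|L1)·P(L1) + P(D|L2)·P(L2) + P(D|L3)·P(L3) + P(D|L4)·P(L4) + P(D|L5)·P(L5)
      = 0.121·0.12 + 0.127·0.04 + 0.065·0.18 + 0.016·0.32 + 0.159·0.34
      = 0.01452 + 0.00508 + 0.0117 + 0.00512 + 0.05406 = 0.09048

P(D) ≈ 0.0905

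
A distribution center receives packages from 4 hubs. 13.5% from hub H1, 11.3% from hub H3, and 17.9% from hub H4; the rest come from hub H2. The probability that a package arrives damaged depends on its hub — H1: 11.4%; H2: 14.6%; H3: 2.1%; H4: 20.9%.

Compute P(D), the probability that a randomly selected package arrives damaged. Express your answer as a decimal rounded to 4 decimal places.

0.1388

P(H2) = 1 − (0.135 + 0.113 + 0.179) = 0.573.
P(D) = P(D|H1)·P(H1) + P(D|H2)·P(H2) + P(D|H3)·P(H3) + P(D|H4)·P(H4)
      = 0.114·0.135 + 0.146·0.573 + 0.021·0.113 + 0.209·0.179
      = 0.01539 + 0.083658 + 0.002373 + 0.037411 = 0.138832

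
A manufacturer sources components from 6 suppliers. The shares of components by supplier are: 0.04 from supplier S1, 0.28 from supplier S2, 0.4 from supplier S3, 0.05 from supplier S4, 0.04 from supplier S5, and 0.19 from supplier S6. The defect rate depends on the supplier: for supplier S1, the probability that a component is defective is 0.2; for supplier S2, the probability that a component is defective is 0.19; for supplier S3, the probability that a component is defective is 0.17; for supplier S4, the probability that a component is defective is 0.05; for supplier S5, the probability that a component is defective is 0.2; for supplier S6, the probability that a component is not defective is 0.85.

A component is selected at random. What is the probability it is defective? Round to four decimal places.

P(D|S6) = 1 − 0.85 = 0.15.
Using total probability over the partition,
P(D) = P(D|S1)·P(S1) + P(D|S2)·P(S2) + P(D|S3)·P(S3) + P(D|S4)·P(S4) + P(D|S5)·P(S5) + P(D|S6)·P(S6)
      = 0.2·0.04 + 0.19·0.28 + 0.17·0.4 + 0.05·0.05 + 0.2·0.04 + 0.15·0.19
      = 0.008 + 0.0532 + 0.068 + 0.0025 + 0.008 + 0.0285 = 0.1682

0.1682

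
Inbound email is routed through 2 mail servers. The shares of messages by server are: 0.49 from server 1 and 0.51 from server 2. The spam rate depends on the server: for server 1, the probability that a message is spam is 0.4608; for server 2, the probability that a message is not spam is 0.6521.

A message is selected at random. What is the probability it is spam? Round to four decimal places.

P(S) ≈ 0.4032

P(S|2) = 1 − 0.6521 = 0.3479.
P(S) = P(S|1)·P(1) + P(S|2)·P(2)
      = 0.4608·0.49 + 0.3479·0.51
      = 0.225792 + 0.177429 = 0.403221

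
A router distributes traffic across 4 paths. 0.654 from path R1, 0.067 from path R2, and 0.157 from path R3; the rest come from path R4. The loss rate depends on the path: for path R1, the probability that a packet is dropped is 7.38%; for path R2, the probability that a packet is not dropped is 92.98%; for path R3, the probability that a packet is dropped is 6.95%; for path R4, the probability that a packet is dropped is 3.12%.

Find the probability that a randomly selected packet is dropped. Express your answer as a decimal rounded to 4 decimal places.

0.0677

P(R4) = 1 − (0.654 + 0.067 + 0.157) = 0.122.
P(L|R2) = 1 − 0.9298 = 0.0702.
Summing over the partition,
P(L) = P(L|R1)·P(R1) + P(L|R2)·P(R2) + P(L|R3)·P(R3) + P(L|R4)·P(R4)
      = 0.0738·0.654 + 0.0702·0.067 + 0.0695·0.157 + 0.0312·0.122
      = 0.0482652 + 0.0047034 + 0.0109115 + 0.0038064 = 0.0676865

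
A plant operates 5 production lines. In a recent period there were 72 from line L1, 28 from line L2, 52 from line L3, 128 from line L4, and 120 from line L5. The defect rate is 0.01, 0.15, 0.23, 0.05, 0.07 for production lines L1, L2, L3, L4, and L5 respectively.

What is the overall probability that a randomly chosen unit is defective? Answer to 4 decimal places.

0.0792

Total: 72 + 28 + 52 + 128 + 120 = 400.
P(L1) = 72/400 = 0.18. P(L2) = 28/400 = 0.07. P(L3) = 52/400 = 0.13. P(L4) = 128/400 = 0.32. P(L5) = 120/400 = 0.3.
P(D) = P(D|L1)·P(L1) + P(D|L2)·P(L2) + P(D|L3)·P(L3) + P(D|L4)·P(L4) + P(D|L5)·P(L5)
      = 0.01·0.18 + 0.15·0.07 + 0.23·0.13 + 0.05·0.32 + 0.07·0.3
      = 0.0018 + 0.0105 + 0.0299 + 0.016 + 0.021 = 0.0792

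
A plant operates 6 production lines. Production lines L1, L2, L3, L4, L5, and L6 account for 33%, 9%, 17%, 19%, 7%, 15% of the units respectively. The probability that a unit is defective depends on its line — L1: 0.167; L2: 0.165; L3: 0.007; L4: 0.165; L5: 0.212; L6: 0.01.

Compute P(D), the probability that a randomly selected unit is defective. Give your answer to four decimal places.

Summing over the partition,
P(D) = P(D|L1)·P(L1) + P(D|L2)·P(L2) + P(D|L3)·P(L3) + P(D|L4)·P(L4) + P(D|L5)·P(L5) + P(D|L6)·P(L6)
      = 0.167·0.33 + 0.165·0.09 + 0.007·0.17 + 0.165·0.19 + 0.212·0.07 + 0.01·0.15
      = 0.05511 + 0.01485 + 0.00119 + 0.03135 + 0.01484 + 0.0015 = 0.11884

P(D) ≈ 0.1188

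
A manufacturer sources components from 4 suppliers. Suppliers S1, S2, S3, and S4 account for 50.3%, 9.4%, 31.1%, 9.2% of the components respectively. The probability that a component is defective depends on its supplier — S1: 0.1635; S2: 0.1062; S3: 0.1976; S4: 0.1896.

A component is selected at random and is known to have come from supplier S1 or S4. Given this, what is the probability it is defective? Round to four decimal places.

0.1675

Let S = {S1, S4}.
P(S) = 0.503 + 0.092 = 0.595.
P(D ∩ S) = 0.1635·0.503 + 0.1896·0.092 = 0.0822405 + 0.0174432 = 0.0996837.
P(D | S) = 0.0996837 / 0.595 = 0.167536…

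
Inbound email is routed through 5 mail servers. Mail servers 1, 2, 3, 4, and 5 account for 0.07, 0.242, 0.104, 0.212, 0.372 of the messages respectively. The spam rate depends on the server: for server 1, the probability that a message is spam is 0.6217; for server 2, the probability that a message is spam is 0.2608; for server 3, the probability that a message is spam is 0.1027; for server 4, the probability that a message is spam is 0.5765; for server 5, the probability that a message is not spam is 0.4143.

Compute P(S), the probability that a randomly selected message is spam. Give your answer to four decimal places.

P(S|5) = 1 − 0.4143 = 0.5857.
Using total probability over the partition,
P(S) = P(S|1)·P(1) + P(S|2)·P(2) + P(S|3)·P(3) + P(S|4)·P(4) + P(S|5)·P(5)
      = 0.6217·0.07 + 0.2608·0.242 + 0.1027·0.104 + 0.5765·0.212 + 0.5857·0.372
      = 0.043519 + 0.0631136 + 0.0106808 + 0.122218 + 0.2178804 = 0.4574118

0.4574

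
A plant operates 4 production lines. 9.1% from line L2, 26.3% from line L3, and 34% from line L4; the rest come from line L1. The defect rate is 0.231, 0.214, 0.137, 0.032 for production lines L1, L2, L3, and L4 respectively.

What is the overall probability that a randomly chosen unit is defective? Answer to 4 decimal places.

0.1371

P(L1) = 1 − (0.091 + 0.263 + 0.34) = 0.306.
P(D) = P(D|L1)·P(L1) + P(D|L2)·P(L2) + P(D|L3)·P(L3) + P(D|L4)·P(L4)
      = 0.231·0.306 + 0.214·0.091 + 0.137·0.263 + 0.032·0.34
      = 0.070686 + 0.019474 + 0.036031 + 0.01088 = 0.137071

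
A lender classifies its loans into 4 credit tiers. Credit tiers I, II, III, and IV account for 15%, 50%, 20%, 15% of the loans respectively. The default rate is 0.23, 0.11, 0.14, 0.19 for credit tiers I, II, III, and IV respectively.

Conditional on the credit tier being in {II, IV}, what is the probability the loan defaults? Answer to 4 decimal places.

Let S = {II, IV}.
P(S) = 0.5 + 0.15 = 0.65.
P(D ∩ S) = 0.11·0.5 + 0.19·0.15 = 0.055 + 0.0285 = 0.0835.
P(D | S) = 0.0835 / 0.65 = 0.128462…

0.1285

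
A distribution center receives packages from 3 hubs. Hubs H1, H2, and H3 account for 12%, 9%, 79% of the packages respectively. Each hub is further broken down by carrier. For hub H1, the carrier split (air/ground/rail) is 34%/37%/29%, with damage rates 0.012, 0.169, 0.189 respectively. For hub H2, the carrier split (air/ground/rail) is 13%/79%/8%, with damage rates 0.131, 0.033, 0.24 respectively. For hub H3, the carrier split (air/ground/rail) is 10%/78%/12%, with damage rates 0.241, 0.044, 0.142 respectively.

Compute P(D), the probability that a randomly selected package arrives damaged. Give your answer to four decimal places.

P(D|H1) = 0.34·0.012 + 0.37·0.169 + 0.29·0.189 = 0.00408 + 0.06253 + 0.05481 = 0.12142
P(D|H2) = 0.13·0.131 + 0.79·0.033 + 0.08·0.24 = 0.01703 + 0.02607 + 0.0192 = 0.0623
P(D|H3) = 0.1·0.241 + 0.78·0.044 + 0.12·0.142 = 0.0241 + 0.03432 + 0.01704 = 0.07546
Then overall,
P(D) = 0.12·0.12142 + 0.09·0.0623 + 0.79·0.07546
      = 0.0145704 + 0.005607 + 0.0596134 = 0.0797908

0.0798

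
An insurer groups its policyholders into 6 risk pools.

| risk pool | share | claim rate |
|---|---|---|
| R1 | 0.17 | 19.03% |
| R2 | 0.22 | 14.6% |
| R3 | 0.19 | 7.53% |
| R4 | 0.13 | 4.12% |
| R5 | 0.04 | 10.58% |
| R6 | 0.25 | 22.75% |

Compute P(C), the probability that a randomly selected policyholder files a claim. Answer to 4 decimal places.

0.1452

P(C) = P(C|R1)·P(R1) + P(C|R2)·P(R2) + P(C|R3)·P(R3) + P(C|R4)·P(R4) + P(C|R5)·P(R5) + P(C|R6)·P(R6)
      = 0.1903·0.17 + 0.146·0.22 + 0.0753·0.19 + 0.0412·0.13 + 0.1058·0.04 + 0.2275·0.25
      = 0.032351 + 0.03212 + 0.014307 + 0.005356 + 0.004232 + 0.056875 = 0.145241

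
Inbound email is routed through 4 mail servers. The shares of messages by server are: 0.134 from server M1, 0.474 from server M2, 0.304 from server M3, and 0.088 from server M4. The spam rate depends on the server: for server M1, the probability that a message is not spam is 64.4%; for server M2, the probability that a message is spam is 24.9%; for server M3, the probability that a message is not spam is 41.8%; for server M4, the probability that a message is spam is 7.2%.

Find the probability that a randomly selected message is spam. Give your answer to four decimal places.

P(S|M1) = 1 − 0.644 = 0.356.
P(S|M3) = 1 − 0.418 = 0.582.
P(S) = P(S|M1)·P(M1) + P(S|M2)·P(M2) + P(S|M3)·P(M3) + P(S|M4)·P(M4)
      = 0.356·0.134 + 0.249·0.474 + 0.582·0.304 + 0.072·0.088
      = 0.047704 + 0.118026 + 0.176928 + 0.006336 = 0.348994

0.3490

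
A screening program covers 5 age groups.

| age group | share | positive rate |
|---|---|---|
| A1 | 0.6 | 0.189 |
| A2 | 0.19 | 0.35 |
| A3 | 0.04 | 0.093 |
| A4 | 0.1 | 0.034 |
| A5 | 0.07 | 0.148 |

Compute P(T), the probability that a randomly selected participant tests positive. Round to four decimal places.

0.1974

P(T) = P(T|A1)·P(A1) + P(T|A2)·P(A2) + P(T|A3)·P(A3) + P(T|A4)·P(A4) + P(T|A5)·P(A5)
      = 0.189·0.6 + 0.35·0.19 + 0.093·0.04 + 0.034·0.1 + 0.148·0.07
      = 0.1134 + 0.0665 + 0.00372 + 0.0034 + 0.01036 = 0.19738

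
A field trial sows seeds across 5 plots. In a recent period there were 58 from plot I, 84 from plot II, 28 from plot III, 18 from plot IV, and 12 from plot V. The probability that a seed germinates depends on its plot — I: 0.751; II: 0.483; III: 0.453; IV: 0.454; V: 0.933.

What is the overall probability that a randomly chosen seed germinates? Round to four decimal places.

Total: 58 + 84 + 28 + 18 + 12 = 200.
P(I) = 58/200 = 0.29. P(II) = 84/200 = 0.42. P(III) = 28/200 = 0.14. P(IV) = 18/200 = 0.09. P(V) = 12/200 = 0.06.
P(G) = P(G|I)·P(I) + P(G|II)·P(II) + P(G|III)·P(III) + P(G|IV)·P(IV) + P(G|V)·P(V)
      = 0.751·0.29 + 0.483·0.42 + 0.453·0.14 + 0.454·0.09 + 0.933·0.06
      = 0.21779 + 0.20286 + 0.06342 + 0.04086 + 0.05598 = 0.58091

0.5809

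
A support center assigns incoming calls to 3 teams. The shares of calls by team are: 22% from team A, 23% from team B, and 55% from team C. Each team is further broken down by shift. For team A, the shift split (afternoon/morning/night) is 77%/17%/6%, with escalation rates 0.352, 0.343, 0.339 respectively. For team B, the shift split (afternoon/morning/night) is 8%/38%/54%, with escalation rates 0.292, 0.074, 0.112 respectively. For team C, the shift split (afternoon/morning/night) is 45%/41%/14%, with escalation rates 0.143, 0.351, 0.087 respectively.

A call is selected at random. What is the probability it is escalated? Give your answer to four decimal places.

P(E|A) = 0.77·0.352 + 0.17·0.343 + 0.06·0.339 = 0.27104 + 0.05831 + 0.02034 = 0.34969
P(E|B) = 0.08·0.292 + 0.38·0.074 + 0.54·0.112 = 0.02336 + 0.02812 + 0.06048 = 0.11196
P(E|C) = 0.45·0.143 + 0.41·0.351 + 0.14·0.087 = 0.06435 + 0.14391 + 0.01218 = 0.22044
Then overall,
P(E) = 0.22·0.34969 + 0.23·0.11196 + 0.55·0.22044
      = 0.0769318 + 0.0257508 + 0.121242 = 0.2239246

0.2239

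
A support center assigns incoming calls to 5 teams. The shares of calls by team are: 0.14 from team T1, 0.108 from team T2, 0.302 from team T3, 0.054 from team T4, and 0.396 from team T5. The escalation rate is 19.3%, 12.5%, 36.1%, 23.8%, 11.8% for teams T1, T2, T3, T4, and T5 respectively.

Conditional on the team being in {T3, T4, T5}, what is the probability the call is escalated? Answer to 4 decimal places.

Let S = {T3, T4, T5}.
P(S) = 0.302 + 0.054 + 0.396 = 0.752.
P(E ∩ S) = 0.361·0.302 + 0.238·0.054 + 0.118·0.396 = 0.109022 + 0.012852 + 0.046728 = 0.168602.
P(E | S) = 0.168602 / 0.752 = 0.224205…

P(E|S) ≈ 0.2242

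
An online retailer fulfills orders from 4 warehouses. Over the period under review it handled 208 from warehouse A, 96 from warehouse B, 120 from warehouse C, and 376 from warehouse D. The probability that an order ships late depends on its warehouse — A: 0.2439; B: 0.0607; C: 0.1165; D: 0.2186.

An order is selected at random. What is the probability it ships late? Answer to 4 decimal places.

Total: 208 + 96 + 120 + 376 = 800.
P(A) = 208/800 = 0.26. P(B) = 96/800 = 0.12. P(C) = 120/800 = 0.15. P(D) = 376/800 = 0.47.
P(L) = P(L|A)·P(A) + P(L|B)·P(B) + P(L|C)·P(C) + P(L|D)·P(D)
      = 0.2439·0.26 + 0.0607·0.12 + 0.1165·0.15 + 0.2186·0.47
      = 0.063414 + 0.007284 + 0.017475 + 0.102742 = 0.190915

P(L) ≈ 0.1909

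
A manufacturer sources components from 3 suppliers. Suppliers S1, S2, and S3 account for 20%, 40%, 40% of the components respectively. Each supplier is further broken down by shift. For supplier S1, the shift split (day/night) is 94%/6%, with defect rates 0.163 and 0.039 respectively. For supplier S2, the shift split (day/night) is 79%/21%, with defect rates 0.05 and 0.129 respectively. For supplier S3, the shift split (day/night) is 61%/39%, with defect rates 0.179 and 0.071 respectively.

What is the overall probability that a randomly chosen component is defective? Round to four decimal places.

P(D|S1) = 0.94·0.163 + 0.06·0.039 = 0.15322 + 0.00234 = 0.15556
P(D|S2) = 0.79·0.05 + 0.21·0.129 = 0.0395 + 0.02709 = 0.06659
P(D|S3) = 0.61·0.179 + 0.39·0.071 = 0.10919 + 0.02769 = 0.13688
Then overall,
P(D) = 0.2·0.15556 + 0.4·0.06659 + 0.4·0.13688
      = 0.031112 + 0.026636 + 0.054752 = 0.1125

0.1125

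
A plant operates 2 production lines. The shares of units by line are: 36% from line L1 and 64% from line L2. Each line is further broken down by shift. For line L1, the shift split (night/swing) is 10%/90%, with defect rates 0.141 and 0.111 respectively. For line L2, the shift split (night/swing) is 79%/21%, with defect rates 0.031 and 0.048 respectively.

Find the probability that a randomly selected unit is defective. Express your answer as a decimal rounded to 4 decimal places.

P(D|L1) = 0.1·0.141 + 0.9·0.111 = 0.0141 + 0.0999 = 0.114
P(D|L2) = 0.79·0.031 + 0.21·0.048 = 0.02449 + 0.01008 = 0.03457
Then overall,
P(D) = 0.36·0.114 + 0.64·0.03457
      = 0.04104 + 0.0221248 = 0.0631648

0.0632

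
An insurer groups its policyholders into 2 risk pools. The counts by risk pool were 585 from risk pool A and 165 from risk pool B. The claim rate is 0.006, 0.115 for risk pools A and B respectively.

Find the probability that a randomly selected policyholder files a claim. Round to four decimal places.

Total: 585 + 165 = 750.
P(A) = 585/750 = 0.78. P(B) = 165/750 = 0.22.
By the law of total probability,
P(C) = P(C|A)·P(A) + P(C|B)·P(B)
      = 0.006·0.78 + 0.115·0.22
      = 0.00468 + 0.0253 = 0.02998

P(C) ≈ 0.0300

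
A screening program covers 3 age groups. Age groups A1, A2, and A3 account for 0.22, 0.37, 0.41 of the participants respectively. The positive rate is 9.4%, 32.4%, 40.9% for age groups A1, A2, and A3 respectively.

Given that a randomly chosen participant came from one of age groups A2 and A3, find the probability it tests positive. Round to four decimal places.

P(T|S) ≈ 0.3687

Let S = {A2, A3}.
P(S) = 0.37 + 0.41 = 0.78.
P(T ∩ S) = 0.324·0.37 + 0.409·0.41 = 0.11988 + 0.16769 = 0.28757.
P(T | S) = 0.28757 / 0.78 = 0.368679…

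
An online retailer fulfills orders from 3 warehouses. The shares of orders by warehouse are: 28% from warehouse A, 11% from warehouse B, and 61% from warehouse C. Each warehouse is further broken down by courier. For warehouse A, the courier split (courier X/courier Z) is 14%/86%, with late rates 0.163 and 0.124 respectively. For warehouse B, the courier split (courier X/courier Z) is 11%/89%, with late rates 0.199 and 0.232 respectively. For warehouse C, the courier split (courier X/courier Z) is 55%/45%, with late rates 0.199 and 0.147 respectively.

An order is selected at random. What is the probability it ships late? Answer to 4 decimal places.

P(L) ≈ 0.1685

P(L|A) = 0.14·0.163 + 0.86·0.124 = 0.02282 + 0.10664 = 0.12946
P(L|B) = 0.11·0.199 + 0.89·0.232 = 0.02189 + 0.20648 = 0.22837
P(L|C) = 0.55·0.199 + 0.45·0.147 = 0.10945 + 0.06615 = 0.1756
By total probability over the outer partition,
P(L) = 0.28·0.12946 + 0.11·0.22837 + 0.61·0.1756
      = 0.0362488 + 0.0251207 + 0.107116 = 0.1684855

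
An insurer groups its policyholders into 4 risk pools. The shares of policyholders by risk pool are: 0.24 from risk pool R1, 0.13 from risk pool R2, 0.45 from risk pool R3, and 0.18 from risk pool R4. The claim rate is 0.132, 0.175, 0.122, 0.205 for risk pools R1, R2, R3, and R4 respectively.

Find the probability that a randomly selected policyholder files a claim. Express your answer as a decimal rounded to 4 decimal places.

Using total probability over the partition,
P(C) = P(C|R1)·P(R1) + P(C|R2)·P(R2) + P(C|R3)·P(R3) + P(C|R4)·P(R4)
      = 0.132·0.24 + 0.175·0.13 + 0.122·0.45 + 0.205·0.18
      = 0.03168 + 0.02275 + 0.0549 + 0.0369 = 0.14623

0.1462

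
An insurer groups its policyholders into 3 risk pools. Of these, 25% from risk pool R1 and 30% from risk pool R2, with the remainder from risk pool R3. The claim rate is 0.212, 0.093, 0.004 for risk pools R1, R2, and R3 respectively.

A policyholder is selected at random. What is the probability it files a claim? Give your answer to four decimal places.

P(R3) = 1 − (0.25 + 0.3) = 0.45.
P(C) = P(C|R1)·P(R1) + P(C|R2)·P(R2) + P(C|R3)·P(R3)
      = 0.212·0.25 + 0.093·0.3 + 0.004·0.45
      = 0.053 + 0.0279 + 0.0018 = 0.0827

P(C) ≈ 0.0827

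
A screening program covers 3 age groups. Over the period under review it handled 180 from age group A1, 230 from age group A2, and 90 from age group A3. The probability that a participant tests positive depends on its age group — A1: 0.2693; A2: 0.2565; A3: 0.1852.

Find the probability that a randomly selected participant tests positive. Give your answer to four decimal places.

Total: 180 + 230 + 90 = 500.
P(A1) = 180/500 = 0.36. P(A2) = 230/500 = 0.46. P(A3) = 90/500 = 0.18.
P(T) = P(T|A1)·P(A1) + P(T|A2)·P(A2) + P(T|A3)·P(A3)
      = 0.2693·0.36 + 0.2565·0.46 + 0.1852·0.18
      = 0.096948 + 0.11799 + 0.033336 = 0.248274

P(T) ≈ 0.2483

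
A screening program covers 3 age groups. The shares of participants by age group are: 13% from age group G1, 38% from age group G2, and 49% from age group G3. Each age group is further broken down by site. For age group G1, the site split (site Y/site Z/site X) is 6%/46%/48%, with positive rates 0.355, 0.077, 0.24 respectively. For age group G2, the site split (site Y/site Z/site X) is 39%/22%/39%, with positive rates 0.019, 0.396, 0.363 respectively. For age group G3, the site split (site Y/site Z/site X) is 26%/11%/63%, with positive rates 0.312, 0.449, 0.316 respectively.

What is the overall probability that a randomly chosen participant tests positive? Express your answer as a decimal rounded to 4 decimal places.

0.2736

P(T|G1) = 0.06·0.355 + 0.46·0.077 + 0.48·0.24 = 0.0213 + 0.03542 + 0.1152 = 0.17192
P(T|G2) = 0.39·0.019 + 0.22·0.396 + 0.39·0.363 = 0.00741 + 0.08712 + 0.14157 = 0.2361
P(T|G3) = 0.26·0.312 + 0.11·0.449 + 0.63·0.316 = 0.08112 + 0.04939 + 0.19908 = 0.32959
By total probability over the outer partition,
P(T) = 0.13·0.17192 + 0.38·0.2361 + 0.49·0.32959
      = 0.0223496 + 0.089718 + 0.1614991 = 0.2735667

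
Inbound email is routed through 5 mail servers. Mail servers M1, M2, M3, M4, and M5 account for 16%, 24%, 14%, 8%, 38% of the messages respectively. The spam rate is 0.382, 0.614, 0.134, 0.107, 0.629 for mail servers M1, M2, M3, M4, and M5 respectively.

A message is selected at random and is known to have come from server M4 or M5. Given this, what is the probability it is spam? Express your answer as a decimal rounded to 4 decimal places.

Let J = {M4, M5}.
P(J) = 0.08 + 0.38 = 0.46.
P(S ∩ J) = 0.107·0.08 + 0.629·0.38 = 0.00856 + 0.23902 = 0.24758.
P(S | J) = 0.24758 / 0.46 = 0.538217…

P(S|J) ≈ 0.5382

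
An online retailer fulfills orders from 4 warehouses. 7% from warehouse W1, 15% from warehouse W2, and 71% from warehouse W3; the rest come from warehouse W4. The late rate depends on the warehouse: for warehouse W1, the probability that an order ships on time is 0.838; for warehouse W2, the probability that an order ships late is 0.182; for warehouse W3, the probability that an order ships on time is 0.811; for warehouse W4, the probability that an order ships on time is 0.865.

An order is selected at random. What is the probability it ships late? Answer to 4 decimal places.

P(W4) = 1 − (0.07 + 0.15 + 0.71) = 0.07.
P(L|W1) = 1 − 0.838 = 0.162.
P(L|W3) = 1 − 0.811 = 0.189.
P(L|W4) = 1 − 0.865 = 0.135.
P(L) = P(L|W1)·P(W1) + P(L|W2)·P(W2) + P(L|W3)·P(W3) + P(L|W4)·P(W4)
      = 0.162·0.07 + 0.182·0.15 + 0.189·0.71 + 0.135·0.07
      = 0.01134 + 0.0273 + 0.13419 + 0.00945 = 0.18228

P(L) ≈ 0.1823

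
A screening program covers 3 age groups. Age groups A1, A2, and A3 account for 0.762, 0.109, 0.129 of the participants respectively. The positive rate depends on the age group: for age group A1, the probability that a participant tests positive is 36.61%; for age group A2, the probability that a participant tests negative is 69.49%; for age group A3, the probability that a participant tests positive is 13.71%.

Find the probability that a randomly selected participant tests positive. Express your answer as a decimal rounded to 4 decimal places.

P(T) ≈ 0.3299

P(T|A2) = 1 − 0.6949 = 0.3051.
P(T) = P(T|A1)·P(A1) + P(T|A2)·P(A2) + P(T|A3)·P(A3)
      = 0.3661·0.762 + 0.3051·0.109 + 0.1371·0.129
      = 0.2789682 + 0.0332559 + 0.0176859 = 0.32991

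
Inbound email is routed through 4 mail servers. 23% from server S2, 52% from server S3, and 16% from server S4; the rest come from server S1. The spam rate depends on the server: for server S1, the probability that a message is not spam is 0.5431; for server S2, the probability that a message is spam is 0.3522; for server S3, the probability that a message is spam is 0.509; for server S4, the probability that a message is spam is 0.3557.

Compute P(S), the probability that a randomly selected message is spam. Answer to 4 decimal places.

P(S1) = 1 − (0.23 + 0.52 + 0.16) = 0.09.
P(S|S1) = 1 − 0.5431 = 0.4569.
P(S) = P(S|S1)·P(S1) + P(S|S2)·P(S2) + P(S|S3)·P(S3) + P(S|S4)·P(S4)
      = 0.4569·0.09 + 0.3522·0.23 + 0.509·0.52 + 0.3557·0.16
      = 0.041121 + 0.081006 + 0.26468 + 0.056912 = 0.443719

0.4437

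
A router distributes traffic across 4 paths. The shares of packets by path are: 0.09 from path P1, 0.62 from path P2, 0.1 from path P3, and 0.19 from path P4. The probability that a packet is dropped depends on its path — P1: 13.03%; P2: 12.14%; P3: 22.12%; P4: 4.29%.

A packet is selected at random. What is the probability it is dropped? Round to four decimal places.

P(L) = P(L|P1)·P(P1) + P(L|P2)·P(P2) + P(L|P3)·P(P3) + P(L|P4)·P(P4)
      = 0.1303·0.09 + 0.1214·0.62 + 0.2212·0.1 + 0.0429·0.19
      = 0.011727 + 0.075268 + 0.02212 + 0.008151 = 0.117266

P(L) ≈ 0.1173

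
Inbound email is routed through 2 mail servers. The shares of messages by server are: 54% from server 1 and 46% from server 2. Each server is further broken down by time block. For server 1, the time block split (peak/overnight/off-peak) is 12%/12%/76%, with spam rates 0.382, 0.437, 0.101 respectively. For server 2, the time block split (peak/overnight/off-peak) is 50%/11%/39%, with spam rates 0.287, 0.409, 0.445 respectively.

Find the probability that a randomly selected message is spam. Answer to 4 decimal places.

P(S|1) = 0.12·0.382 + 0.12·0.437 + 0.76·0.101 = 0.04584 + 0.05244 + 0.07676 = 0.17504
P(S|2) = 0.5·0.287 + 0.11·0.409 + 0.39·0.445 = 0.1435 + 0.04499 + 0.17355 = 0.36204
By total probability over the outer partition,
P(S) = 0.54·0.17504 + 0.46·0.36204
      = 0.0945216 + 0.1665384 = 0.26106

P(S) ≈ 0.2611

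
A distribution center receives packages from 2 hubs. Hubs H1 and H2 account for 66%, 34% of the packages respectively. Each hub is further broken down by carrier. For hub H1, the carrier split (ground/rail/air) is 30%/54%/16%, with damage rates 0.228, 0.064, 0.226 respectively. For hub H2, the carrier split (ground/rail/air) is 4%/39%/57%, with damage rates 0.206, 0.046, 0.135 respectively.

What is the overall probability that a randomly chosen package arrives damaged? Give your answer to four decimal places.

P(D|H1) = 0.3·0.228 + 0.54·0.064 + 0.16·0.226 = 0.0684 + 0.03456 + 0.03616 = 0.13912
P(D|H2) = 0.04·0.206 + 0.39·0.046 + 0.57·0.135 = 0.00824 + 0.01794 + 0.07695 = 0.10313
Then overall,
P(D) = 0.66·0.13912 + 0.34·0.10313
      = 0.0918192 + 0.0350642 = 0.1268834

P(D) ≈ 0.1269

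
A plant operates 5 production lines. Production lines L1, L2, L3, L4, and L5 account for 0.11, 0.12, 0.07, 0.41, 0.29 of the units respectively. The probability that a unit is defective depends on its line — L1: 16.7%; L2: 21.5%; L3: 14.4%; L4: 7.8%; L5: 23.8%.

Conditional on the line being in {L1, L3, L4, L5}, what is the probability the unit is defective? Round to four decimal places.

Let S = {L1, L3, L4, L5}.
P(S) = 0.11 + 0.07 + 0.41 + 0.29 = 0.88.
P(D ∩ S) = 0.167·0.11 + 0.144·0.07 + 0.078·0.41 + 0.238·0.29 = 0.01837 + 0.01008 + 0.03198 + 0.06902 = 0.12945.
P(D | S) = 0.12945 / 0.88 = 0.147102…

0.1471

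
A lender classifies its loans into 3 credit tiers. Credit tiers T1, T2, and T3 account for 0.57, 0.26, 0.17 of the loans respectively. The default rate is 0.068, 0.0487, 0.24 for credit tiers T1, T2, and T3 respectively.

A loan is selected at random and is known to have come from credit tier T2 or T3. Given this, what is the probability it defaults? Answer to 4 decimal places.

Let S = {T2, T3}.
P(S) = 0.26 + 0.17 = 0.43.
P(D ∩ S) = 0.0487·0.26 + 0.24·0.17 = 0.012662 + 0.0408 = 0.053462.
P(D | S) = 0.053462 / 0.43 = 0.124330…

P(D|S) ≈ 0.1243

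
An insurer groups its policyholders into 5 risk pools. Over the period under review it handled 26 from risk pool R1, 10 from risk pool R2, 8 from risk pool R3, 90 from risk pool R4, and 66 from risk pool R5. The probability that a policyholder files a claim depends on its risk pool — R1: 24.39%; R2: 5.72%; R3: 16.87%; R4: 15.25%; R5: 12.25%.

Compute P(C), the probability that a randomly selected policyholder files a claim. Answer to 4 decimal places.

Total: 26 + 10 + 8 + 90 + 66 = 200.
P(R1) = 26/200 = 0.13. P(R2) = 10/200 = 0.05. P(R3) = 8/200 = 0.04. P(R4) = 90/200 = 0.45. P(R5) = 66/200 = 0.33.
P(C) = P(C|R1)·P(R1) + P(C|R2)·P(R2) + P(C|R3)·P(R3) + P(C|R4)·P(R4) + P(C|R5)·P(R5)
      = 0.2439·0.13 + 0.0572·0.05 + 0.1687·0.04 + 0.1525·0.45 + 0.1225·0.33
      = 0.031707 + 0.00286 + 0.006748 + 0.068625 + 0.040425 = 0.150365

P(C) ≈ 0.1504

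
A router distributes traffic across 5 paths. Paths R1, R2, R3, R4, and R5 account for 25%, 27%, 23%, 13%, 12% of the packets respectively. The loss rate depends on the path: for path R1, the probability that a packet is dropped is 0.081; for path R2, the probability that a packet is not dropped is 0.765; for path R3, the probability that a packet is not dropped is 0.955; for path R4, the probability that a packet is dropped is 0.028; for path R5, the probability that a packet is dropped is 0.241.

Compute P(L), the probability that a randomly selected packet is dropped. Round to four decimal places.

P(L|R2) = 1 − 0.765 = 0.235.
P(L|R3) = 1 − 0.955 = 0.045.
P(L) = P(L|R1)·P(R1) + P(L|R2)·P(R2) + P(L|R3)·P(R3) + P(L|R4)·P(R4) + P(L|R5)·P(R5)
      = 0.081·0.25 + 0.235·0.27 + 0.045·0.23 + 0.028·0.13 + 0.241·0.12
      = 0.02025 + 0.06345 + 0.01035 + 0.00364 + 0.02892 = 0.12661

P(L) ≈ 0.1266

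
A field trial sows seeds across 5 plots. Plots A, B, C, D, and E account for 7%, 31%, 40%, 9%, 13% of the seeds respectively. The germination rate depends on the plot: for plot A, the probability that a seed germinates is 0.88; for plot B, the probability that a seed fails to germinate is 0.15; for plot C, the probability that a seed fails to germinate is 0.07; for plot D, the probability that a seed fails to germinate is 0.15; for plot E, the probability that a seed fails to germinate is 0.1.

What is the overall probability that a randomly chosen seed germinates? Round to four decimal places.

P(G|B) = 1 − 0.15 = 0.85.
P(G|C) = 1 − 0.07 = 0.93.
P(G|D) = 1 − 0.15 = 0.85.
P(G|E) = 1 − 0.1 = 0.9.
Summing over the partition,
P(G) = P(G|A)·P(A) + P(G|B)·P(B) + P(G|C)·P(C) + P(G|D)·P(D) + P(G|E)·P(E)
      = 0.88·0.07 + 0.85·0.31 + 0.93·0.4 + 0.85·0.09 + 0.9·0.13
      = 0.0616 + 0.2635 + 0.372 + 0.0765 + 0.117 = 0.8906

0.8906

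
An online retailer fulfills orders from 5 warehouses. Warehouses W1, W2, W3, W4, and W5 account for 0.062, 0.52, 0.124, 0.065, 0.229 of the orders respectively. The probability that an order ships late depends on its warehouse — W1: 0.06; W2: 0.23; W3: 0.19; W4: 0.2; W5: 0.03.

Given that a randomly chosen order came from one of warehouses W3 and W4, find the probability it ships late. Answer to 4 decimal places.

Let S = {W3, W4}.
P(S) = 0.124 + 0.065 = 0.189.
P(L ∩ S) = 0.19·0.124 + 0.2·0.065 = 0.02356 + 0.013 = 0.03656.
P(L | S) = 0.03656 / 0.189 = 0.193439…

P(L|S) ≈ 0.1934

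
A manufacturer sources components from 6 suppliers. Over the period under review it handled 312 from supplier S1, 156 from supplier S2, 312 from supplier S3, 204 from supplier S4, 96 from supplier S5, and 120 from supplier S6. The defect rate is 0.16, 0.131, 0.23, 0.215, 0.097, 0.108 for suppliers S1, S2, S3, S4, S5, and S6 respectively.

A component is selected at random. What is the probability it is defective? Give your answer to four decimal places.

Total: 312 + 156 + 312 + 204 + 96 + 120 = 1200.
P(S1) = 312/1200 = 0.26. P(S2) = 156/1200 = 0.13. P(S3) = 312/1200 = 0.26. P(S4) = 204/1200 = 0.17. P(S5) = 96/1200 = 0.08. P(S6) = 120/1200 = 0.1.
Using total probability over the partition,
P(D) = P(D|S1)·P(S1) + P(D|S2)·P(S2) + P(D|S3)·P(S3) + P(D|S4)·P(S4) + P(D|S5)·P(S5) + P(D|S6)·P(S6)
      = 0.16·0.26 + 0.131·0.13 + 0.23·0.26 + 0.215·0.17 + 0.097·0.08 + 0.108·0.1
      = 0.0416 + 0.01703 + 0.0598 + 0.03655 + 0.00776 + 0.0108 = 0.17354

0.1735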